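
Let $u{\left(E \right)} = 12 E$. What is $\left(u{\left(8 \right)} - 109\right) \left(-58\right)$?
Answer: $754$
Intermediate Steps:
$\left(u{\left(8 \right)} - 109\right) \left(-58\right) = \left(12 \cdot 8 - 109\right) \left(-58\right) = \left(96 - 109\right) \left(-58\right) = \left(-13\right) \left(-58\right) = 754$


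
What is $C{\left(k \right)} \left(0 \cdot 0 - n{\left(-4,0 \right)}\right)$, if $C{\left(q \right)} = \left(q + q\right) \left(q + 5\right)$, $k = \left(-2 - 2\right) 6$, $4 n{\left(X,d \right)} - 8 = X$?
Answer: $-912$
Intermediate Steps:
$n{\left(X,d \right)} = 2 + \frac{X}{4}$
$k = -24$ ($k = \left(-4\right) 6 = -24$)
$C{\left(q \right)} = 2 q \left(5 + q\right)$
$C{\left(k \right)} \left(0 \cdot 0 - n{\left(-4,0 \right)}\right) = 2 \left(-24\right) \left(5 - 24\right) \left(0 \cdot 0 - \left(2 + \frac{1}{4} \left(-4\right)\right)\right) = 2 \left(-24\right) \left(-19\right) \left(0 - \left(2 - 1\right)\right) = 912 \left(0 - 1\right) = 912 \left(-1\right) = -912$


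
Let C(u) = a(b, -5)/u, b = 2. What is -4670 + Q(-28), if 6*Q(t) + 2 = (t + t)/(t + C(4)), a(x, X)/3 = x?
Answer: -247509/53 ≈ -4670.0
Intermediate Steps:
a(x, X) = 3*x
C(u) = 6/u (C(u) = (3*2)/u = 6/u)
Q(t) = -⅓ + t/(3*(3/2 + t)) (Q(t) = -⅓ + ((t + t)/(t + 6/4))/6 = -⅓ + ((2*t)/(t + 6*(¼)))/6 = -⅓ + ((2*t)/(t + 3/2))/6 = -⅓ + ((2*t)/(3/2 + t))/6 = -⅓ + (2*t/(3/2 + t))/6 = -⅓ + t/(3*(3/2 + t)))
-4670 + Q(-28) = -4670 - 1/(3 + 2*(-28)) = -4670 - 1/(3 - 56) = -4670 - 1/(-53) = -4670 - 1*(-1/53) = -4670 + 1/53 = -247509/53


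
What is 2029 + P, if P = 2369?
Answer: 4398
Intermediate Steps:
2029 + P = 2029 + 2369 = 4398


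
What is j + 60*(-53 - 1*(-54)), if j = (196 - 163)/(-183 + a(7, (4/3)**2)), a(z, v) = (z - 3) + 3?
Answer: 957/16 ≈ 59.813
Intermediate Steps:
a(z, v) = z (a(z, v) = (-3 + z) + 3 = z)
j = -3/16 (j = (196 - 163)/(-183 + 7) = 33/(-176) = 33*(-1/176) = -3/16 ≈ -0.18750)
j + 60*(-53 - 1*(-54)) = -3/16 + 60*(-53 - 1*(-54)) = -3/16 + 60*(-53 + 54) = -3/16 + 60*1 = -3/16 + 60 = 957/16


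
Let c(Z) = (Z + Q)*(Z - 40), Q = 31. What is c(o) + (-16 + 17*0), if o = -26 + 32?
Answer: -1274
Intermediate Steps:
o = 6
c(Z) = (-40 + Z)*(31 + Z) (c(Z) = (Z + 31)*(Z - 40) = (31 + Z)*(-40 + Z) = (-40 + Z)*(31 + Z))
c(o) + (-16 + 17*0) = (-1240 + 6**2 - 9*6) + (-16 + 17*0) = (-1240 + 36 - 54) + (-16 + 0) = -1258 - 16 = -1274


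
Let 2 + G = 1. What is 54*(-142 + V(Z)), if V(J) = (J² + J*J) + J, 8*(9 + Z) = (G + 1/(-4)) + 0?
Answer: 228339/256 ≈ 891.95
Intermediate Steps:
G = -1 (G = -2 + 1 = -1)
Z = -293/32 (Z = -9 + ((-1 + 1/(-4)) + 0)/8 = -9 + ((-1 - ¼) + 0)/8 = -9 + (-5/4 + 0)/8 = -9 + (⅛)*(-5/4) = -9 - 5/32 = -293/32 ≈ -9.1563)
V(J) = J + 2*J² (V(J) = (J² + J²) + J = 2*J² + J = J + 2*J²)
54*(-142 + V(Z)) = 54*(-142 - 293*(1 + 2*(-293/32))/32) = 54*(-142 - 293*(1 - 293/16)/32) = 54*(-142 - 293/32*(-277/16)) = 54*(-142 + 81161/512) = 54*(8457/512) = 228339/256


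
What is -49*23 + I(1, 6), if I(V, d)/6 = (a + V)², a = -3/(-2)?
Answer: -2179/2 ≈ -1089.5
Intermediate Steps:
a = 3/2 (a = -3*(-½) = 3/2 ≈ 1.5000)
I(V, d) = 6*(3/2 + V)²
-49*23 + I(1, 6) = -49*23 + 3*(3 + 2*1)²/2 = -1127 + 3*(3 + 2)²/2 = -1127 + (3/2)*5² = -1127 + (3/2)*25 = -1127 + 75/2 = -2179/2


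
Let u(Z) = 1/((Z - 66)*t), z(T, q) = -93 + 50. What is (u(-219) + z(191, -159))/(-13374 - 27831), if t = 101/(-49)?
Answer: 1237706/1186085925 ≈ 0.0010435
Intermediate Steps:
z(T, q) = -43
t = -101/49 (t = 101*(-1/49) = -101/49 ≈ -2.0612)
u(Z) = -49/(101*(-66 + Z)) (u(Z) = 1/((Z - 66)*(-101/49)) = -49/101/(-66 + Z) = -49/(101*(-66 + Z)))
(u(-219) + z(191, -159))/(-13374 - 27831) = (-49/(-6666 + 101*(-219)) - 43)/(-13374 - 27831) = (-49/(-6666 - 22119) - 43)/(-41205) = (-49/(-28785) - 43)*(-1/41205) = (-49*(-1/28785) - 43)*(-1/41205) = (49/28785 - 43)*(-1/41205) = -1237706/28785*(-1/41205) = 1237706/1186085925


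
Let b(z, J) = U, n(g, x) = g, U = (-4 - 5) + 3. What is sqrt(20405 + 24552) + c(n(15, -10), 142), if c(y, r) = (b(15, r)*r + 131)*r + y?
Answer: -102367 + sqrt(44957) ≈ -1.0216e+5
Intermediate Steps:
U = -6 (U = -9 + 3 = -6)
b(z, J) = -6
c(y, r) = y + r*(131 - 6*r) (c(y, r) = (-6*r + 131)*r + y = (131 - 6*r)*r + y = r*(131 - 6*r) + y = y + r*(131 - 6*r))
sqrt(20405 + 24552) + c(n(15, -10), 142) = sqrt(20405 + 24552) + (15 - 6*142**2 + 131*142) = sqrt(44957) + (15 - 6*20164 + 18602) = sqrt(44957) + (15 - 120984 + 18602) = sqrt(44957) - 102367 = -102367 + sqrt(44957)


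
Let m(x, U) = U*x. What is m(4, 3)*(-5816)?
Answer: -69792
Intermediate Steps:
m(4, 3)*(-5816) = (3*4)*(-5816) = 12*(-5816) = -69792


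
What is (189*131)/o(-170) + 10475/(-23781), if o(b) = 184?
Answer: 586866379/4375704 ≈ 134.12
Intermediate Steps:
(189*131)/o(-170) + 10475/(-23781) = (189*131)/184 + 10475/(-23781) = 24759*(1/184) + 10475*(-1/23781) = 24759/184 - 10475/23781 = 586866379/4375704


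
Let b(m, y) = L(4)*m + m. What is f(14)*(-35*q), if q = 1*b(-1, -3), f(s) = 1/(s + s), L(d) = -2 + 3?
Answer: 5/2 ≈ 2.5000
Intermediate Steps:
L(d) = 1
b(m, y) = 2*m (b(m, y) = 1*m + m = m + m = 2*m)
f(s) = 1/(2*s)
q = -2 (q = 1*(2*(-1)) = 1*(-2) = -2)
f(14)*(-35*q) = ((1/2)/14)*(-35*(-2)) = ((1/2)*(1/14))*70 = (1/28)*70 = 5/2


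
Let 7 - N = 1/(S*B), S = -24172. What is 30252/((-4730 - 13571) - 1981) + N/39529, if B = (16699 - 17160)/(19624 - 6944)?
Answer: -1665489455902911/1116735006098747 ≈ -1.4914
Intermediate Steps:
B = -461/12680 ≈ -0.036356
N = 19497591/2785823 (N = 7 - 1/((-24172)*(-461/12680)) = 7 - (-1)*(-12680)/(24172*461) = 7 - 1*3170/2785823 = 7 - 3170/2785823 = 19497591/2785823 ≈ 6.9989)
30252/((-4730 - 13571) - 1981) + N/39529 = 30252/((-4730 - 13571) - 1981) + (19497591/2785823)/39529 = 30252/(-18301 - 1981) + (19497591/2785823)*(1/39529) = 30252/(-20282) + 19497591/110120797367 = 30252*(-1/20282) + 19497591/110120797367 = -15126/10141 + 19497591/110120797367 = -1665489455902911/1116735006098747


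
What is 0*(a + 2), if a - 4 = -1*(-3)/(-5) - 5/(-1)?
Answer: 0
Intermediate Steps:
a = 42/5 (a = 4 + (-1*(-3)/(-5) - 5/(-1)) = 4 + (3*(-⅕) - 5*(-1)) = 4 + (-⅗ + 5) = 4 + 22/5 = 42/5 ≈ 8.4000)
0*(a + 2) = 0*(42/5 + 2) = 0*(52/5) = 0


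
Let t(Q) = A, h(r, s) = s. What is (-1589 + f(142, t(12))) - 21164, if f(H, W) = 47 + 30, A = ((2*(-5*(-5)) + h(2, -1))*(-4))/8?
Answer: -22676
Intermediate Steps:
A = -49/2 (A = ((2*(-5*(-5)) - 1)*(-4))/8 = ((2*25 - 1)*(-4))*(1/8) = ((50 - 1)*(-4))*(1/8) = (49*(-4))*(1/8) = -196*1/8 = -49/2 ≈ -24.500)
t(Q) = -49/2
f(H, W) = 77
(-1589 + f(142, t(12))) - 21164 = (-1589 + 77) - 21164 = -1512 - 21164 = -22676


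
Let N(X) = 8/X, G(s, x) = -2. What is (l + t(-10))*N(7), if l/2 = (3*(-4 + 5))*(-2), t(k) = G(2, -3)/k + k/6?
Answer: -1616/105 ≈ -15.390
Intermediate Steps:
t(k) = -2/k + k/6
l = -12 (l = 2*((3*(-4 + 5))*(-2)) = 2*((3*1)*(-2)) = 2*(3*(-2)) = 2*(-6) = -12)
(l + t(-10))*N(7) = (-12 + (-2/(-10) + (1/6)*(-10)))*(8/7) = (-12 + (-2*(-1/10) - 5/3))*(8*(1/7)) = (-12 + (1/5 - 5/3))*(8/7) = (-12 - 22/15)*(8/7) = -202/15*8/7 = -1616/105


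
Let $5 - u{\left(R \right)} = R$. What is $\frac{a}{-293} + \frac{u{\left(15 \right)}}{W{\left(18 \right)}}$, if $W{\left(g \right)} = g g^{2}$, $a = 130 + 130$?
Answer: $- \frac{759625}{854388} \approx -0.88909$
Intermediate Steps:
$u{\left(R \right)} = 5 - R$
$a = 260$
$W{\left(g \right)} = g^{3}$
$\frac{a}{-293} + \frac{u{\left(15 \right)}}{W{\left(18 \right)}} = \frac{260}{-293} + \frac{5 - 15}{18^{3}} = 260 \left(- \frac{1}{293}\right) + \frac{5 - 15}{5832} = - \frac{260}{293} - \frac{5}{2916} = - \frac{759625}{854388}$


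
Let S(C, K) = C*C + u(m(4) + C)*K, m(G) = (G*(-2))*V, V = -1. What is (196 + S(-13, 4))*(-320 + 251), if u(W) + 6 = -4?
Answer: -22425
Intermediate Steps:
m(G) = 2*G (m(G) = (G*(-2))*(-1) = -2*G*(-1) = 2*G)
u(W) = -10 (u(W) = -6 - 4 = -10)
S(C, K) = C**2 - 10*K (S(C, K) = C*C - 10*K = C**2 - 10*K)
(196 + S(-13, 4))*(-320 + 251) = (196 + ((-13)**2 - 10*4))*(-320 + 251) = (196 + (169 - 40))*(-69) = (196 + 129)*(-69) = 325*(-69) = -22425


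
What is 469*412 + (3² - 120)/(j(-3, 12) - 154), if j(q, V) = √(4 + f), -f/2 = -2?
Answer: 2290533259/11854 + 111*√2/11854 ≈ 1.9323e+5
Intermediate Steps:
f = 4 (f = -2*(-2) = 4)
j(q, V) = 2*√2 (j(q, V) = √(4 + 4) = √8 = 2*√2)
469*412 + (3² - 120)/(j(-3, 12) - 154) = 469*412 + (3² - 120)/(2*√2 - 154) = 193228 + (9 - 120)/(-154 + 2*√2) = 193228 - 111/(-154 + 2*√2)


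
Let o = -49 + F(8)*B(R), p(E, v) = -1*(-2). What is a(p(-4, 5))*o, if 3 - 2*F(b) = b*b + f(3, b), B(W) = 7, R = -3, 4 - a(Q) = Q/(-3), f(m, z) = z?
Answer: -4067/3 ≈ -1355.7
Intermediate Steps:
p(E, v) = 2
a(Q) = 4 + Q/3 (a(Q) = 4 - Q/(-3) = 4 - Q*(-1)/3 = 4 - (-1)*Q/3 = 4 + Q/3)
F(b) = 3/2 - b/2 - b**2/2 (F(b) = 3/2 - (b*b + b)/2 = 3/2 - (b**2 + b)/2 = 3/2 - (b + b**2)/2 = 3/2 + (-b/2 - b**2/2) = 3/2 - b/2 - b**2/2)
o = -581/2 (o = -49 + (3/2 - 1/2*8 - 1/2*8**2)*7 = -49 + (3/2 - 4 - 1/2*64)*7 = -49 + (3/2 - 4 - 32)*7 = -49 - 69/2*7 = -49 - 483/2 = -581/2 ≈ -290.50)
a(p(-4, 5))*o = (4 + (1/3)*2)*(-581/2) = (4 + 2/3)*(-581/2) = (14/3)*(-581/2) = -4067/3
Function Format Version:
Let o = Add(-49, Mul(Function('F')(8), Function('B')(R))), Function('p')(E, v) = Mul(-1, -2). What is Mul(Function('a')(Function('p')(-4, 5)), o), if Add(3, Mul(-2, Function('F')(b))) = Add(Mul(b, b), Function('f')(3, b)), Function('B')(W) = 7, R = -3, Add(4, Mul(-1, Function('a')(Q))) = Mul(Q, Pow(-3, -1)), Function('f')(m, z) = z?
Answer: Rational(-4067, 3) ≈ -1355.7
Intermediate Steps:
Function('p')(E, v) = 2
Function('a')(Q) = Add(4, Mul(Rational(1, 3), Q)) (Function('a')(Q) = Add(4, Mul(-1, Mul(Q, Pow(-3, -1)))) = Add(4, Mul(-1, Mul(Q, Rational(-1, 3)))) = Add(4, Mul(-1, Mul(Rational(-1, 3), Q))) = Add(4, Mul(Rational(1, 3), Q)))
Function('F')(b) = Add(Rational(3, 2), Mul(Rational(-1, 2), b), Mul(Rational(-1, 2), Pow(b, 2))) (Function('F')(b) = Add(Rational(3, 2), Mul(Rational(-1, 2), Add(Mul(b, b), b))) = Add(Rational(3, 2), Mul(Rational(-1, 2), Add(Pow(b, 2), b))) = Add(Rational(3, 2), Mul(Rational(-1, 2), Add(b, Pow(b, 2)))) = Add(Rational(3, 2), Add(Mul(Rational(-1, 2), b), Mul(Rational(-1, 2), Pow(b, 2)))) = Add(Rational(3, 2), Mul(Rational(-1, 2), b), Mul(Rational(-1, 2), Pow(b, 2))))
o = Rational(-581, 2) (o = Add(-49, Mul(Add(Rational(3, 2), Mul(Rational(-1, 2), 8), Mul(Rational(-1, 2), Pow(8, 2))), 7)) = Add(-49, Mul(Add(Rational(3, 2), -4, Mul(Rational(-1, 2), 64)), 7)) = Add(-49, Mul(Add(Rational(3, 2), -4, -32), 7)) = Add(-49, Mul(Rational(-69, 2), 7)) = Add(-49, Rational(-483, 2)) = Rational(-581, 2) ≈ -290.50)
Mul(Function('a')(Function('p')(-4, 5)), o) = Mul(Add(4, Mul(Rational(1, 3), 2)), Rational(-581, 2)) = Mul(Add(4, Rational(2, 3)), Rational(-581, 2)) = Mul(Rational(14, 3), Rational(-581, 2)) = Rational(-4067, 3)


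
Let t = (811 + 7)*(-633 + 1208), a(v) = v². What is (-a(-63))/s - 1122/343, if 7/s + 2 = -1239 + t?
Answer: -91232788551/343 ≈ -2.6598e+8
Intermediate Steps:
t = 470350 (t = 818*575 = 470350)
s = 7/469109 (s = 7/(-2 + (-1239 + 470350)) = 7/(-2 + 469111) = 7/469109 ≈ 1.4922e-5)
(-a(-63))/s - 1122/343 = (-1*(-63)²)/(7/469109) - 1122/343 = -1*3969*(469109/7) - 1122*1/343 = -3969*469109/7 - 1122/343 = -265984803 - 1122/343 = -91232788551/343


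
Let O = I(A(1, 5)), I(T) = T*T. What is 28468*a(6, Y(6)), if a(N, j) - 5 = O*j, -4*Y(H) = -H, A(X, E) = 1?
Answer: 185042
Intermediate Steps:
Y(H) = H/4 (Y(H) = -(-1)*H/4 = H/4)
I(T) = T²
O = 1 (O = 1² = 1)
a(N, j) = 5 + j (a(N, j) = 5 + 1*j = 5 + j)
28468*a(6, Y(6)) = 28468*(5 + (¼)*6) = 28468*(5 + 3/2) = 28468*(13/2) = 185042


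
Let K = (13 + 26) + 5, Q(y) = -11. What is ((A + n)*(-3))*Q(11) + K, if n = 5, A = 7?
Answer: 440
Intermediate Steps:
K = 44 (K = 39 + 5 = 44)
((A + n)*(-3))*Q(11) + K = ((7 + 5)*(-3))*(-11) + 44 = (12*(-3))*(-11) + 44 = -36*(-11) + 44 = 396 + 44 = 440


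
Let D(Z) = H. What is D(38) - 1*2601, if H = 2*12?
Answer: -2577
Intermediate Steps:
H = 24
D(Z) = 24
D(38) - 1*2601 = 24 - 1*2601 = 24 - 2601 = -2577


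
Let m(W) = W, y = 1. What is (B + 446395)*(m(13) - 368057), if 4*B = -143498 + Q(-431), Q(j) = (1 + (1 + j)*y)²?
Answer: -168023403353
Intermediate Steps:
Q(j) = (2 + j)² (Q(j) = (1 + (1 + j)*1)² = (1 + (1 + j))² = (2 + j)²)
B = 40543/4 (B = (-143498 + (2 - 431)²)/4 = (-143498 + (-429)²)/4 = (-143498 + 184041)/4 = (¼)*40543 = 40543/4 ≈ 10136.)
(B + 446395)*(m(13) - 368057) = (40543/4 + 446395)*(13 - 368057) = (1826123/4)*(-368044) = -168023403353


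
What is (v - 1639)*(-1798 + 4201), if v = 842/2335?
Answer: -9194413869/2335 ≈ -3.9377e+6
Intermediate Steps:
v = 842/2335 (v = 842*(1/2335) = 842/2335 ≈ 0.36060)
(v - 1639)*(-1798 + 4201) = (842/2335 - 1639)*(-1798 + 4201) = -3826223/2335*2403 = -9194413869/2335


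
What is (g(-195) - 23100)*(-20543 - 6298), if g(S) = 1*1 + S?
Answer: 625234254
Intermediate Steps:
g(S) = 1 + S
(g(-195) - 23100)*(-20543 - 6298) = ((1 - 195) - 23100)*(-20543 - 6298) = (-194 - 23100)*(-26841) = -23294*(-26841) = 625234254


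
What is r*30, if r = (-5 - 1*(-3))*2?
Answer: -120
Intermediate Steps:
r = -4 (r = (-5 + 3)*2 = -2*2 = -4)
r*30 = -4*30 = -120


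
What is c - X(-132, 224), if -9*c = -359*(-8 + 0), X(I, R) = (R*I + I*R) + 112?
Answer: 528344/9 ≈ 58705.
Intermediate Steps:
X(I, R) = 112 + 2*I*R (X(I, R) = (I*R + I*R) + 112 = 2*I*R + 112 = 112 + 2*I*R)
c = -2872/9 (c = -(-359)*(-8 + 0)/9 = -(-359)*(-8)/9 = -⅑*2872 = -2872/9 ≈ -319.11)
c - X(-132, 224) = -2872/9 - (112 + 2*(-132)*224) = -2872/9 - (112 - 59136) = -2872/9 - 1*(-59024) = -2872/9 + 59024 = 528344/9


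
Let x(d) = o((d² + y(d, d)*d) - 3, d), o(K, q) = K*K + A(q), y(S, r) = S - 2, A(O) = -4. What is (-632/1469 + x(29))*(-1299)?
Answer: -5014137559179/1469 ≈ -3.4133e+9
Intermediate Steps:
y(S, r) = -2 + S
o(K, q) = -4 + K² (o(K, q) = K*K - 4 = K² - 4 = -4 + K²)
x(d) = -4 + (-3 + d² + d*(-2 + d))² (x(d) = -4 + ((d² + (-2 + d)*d) - 3)² = -4 + ((d² + d*(-2 + d)) - 3)² = -4 + (-3 + d² + d*(-2 + d))²)
(-632/1469 + x(29))*(-1299) = (-632/1469 + (-4 + (-3 + 29² + 29*(-2 + 29))²))*(-1299) = (-632*1/1469 + (-4 + (-3 + 841 + 29*27)²))*(-1299) = (-632/1469 + (-4 + (-3 + 841 + 783)²))*(-1299) = (-632/1469 + (-4 + 1621²))*(-1299) = (-632/1469 + (-4 + 2627641))*(-1299) = (-632/1469 + 2627637)*(-1299) = (3859998121/1469)*(-1299) = -5014137559179/1469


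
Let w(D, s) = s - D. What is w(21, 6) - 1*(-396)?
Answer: 381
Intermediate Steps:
w(21, 6) - 1*(-396) = (6 - 1*21) - 1*(-396) = (6 - 21) + 396 = -15 + 396 = 381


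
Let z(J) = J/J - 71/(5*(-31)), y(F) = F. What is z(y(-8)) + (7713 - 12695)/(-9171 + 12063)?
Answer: -59309/224130 ≈ -0.26462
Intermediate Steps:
z(J) = 226/155 (z(J) = 1 - 71/(-155) = 1 - 71*(-1/155) = 1 + 71/155 = 226/155)
z(y(-8)) + (7713 - 12695)/(-9171 + 12063) = 226/155 + (7713 - 12695)/(-9171 + 12063) = 226/155 - 4982/2892 = 226/155 - 4982*1/2892 = 226/155 - 2491/1446 = -59309/224130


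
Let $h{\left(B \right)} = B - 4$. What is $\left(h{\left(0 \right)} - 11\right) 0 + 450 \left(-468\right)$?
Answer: $-210600$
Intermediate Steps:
$h{\left(B \right)} = -4 + B$
$\left(h{\left(0 \right)} - 11\right) 0 + 450 \left(-468\right) = \left(\left(-4 + 0\right) - 11\right) 0 + 450 \left(-468\right) = \left(-4 - 11\right) 0 - 210600 = \left(-15\right) 0 - 210600 = 0 - 210600 = -210600$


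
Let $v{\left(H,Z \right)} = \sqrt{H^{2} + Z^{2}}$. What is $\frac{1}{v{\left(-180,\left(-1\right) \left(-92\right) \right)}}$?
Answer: $\frac{\sqrt{2554}}{10216} \approx 0.0049469$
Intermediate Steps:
$\frac{1}{v{\left(-180,\left(-1\right) \left(-92\right) \right)}} = \frac{1}{\sqrt{\left(-180\right)^{2} + \left(\left(-1\right) \left(-92\right)\right)^{2}}} = \frac{1}{\sqrt{32400 + 92^{2}}} = \frac{1}{\sqrt{32400 + 8464}} = \frac{1}{\sqrt{40864}} = \frac{1}{4 \sqrt{2554}} = \frac{\sqrt{2554}}{10216}$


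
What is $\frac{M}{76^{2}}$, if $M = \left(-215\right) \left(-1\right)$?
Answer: $\frac{215}{5776} \approx 0.037223$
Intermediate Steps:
$M = 215$
$\frac{M}{76^{2}} = \frac{215}{76^{2}} = \frac{215}{5776}$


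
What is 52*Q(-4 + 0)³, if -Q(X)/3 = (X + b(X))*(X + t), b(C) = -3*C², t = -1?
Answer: -24676704000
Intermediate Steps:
Q(X) = -3*(-1 + X)*(X - 3*X²) (Q(X) = -3*(X - 3*X²)*(X - 1) = -3*(X - 3*X²)*(-1 + X) = -3*(-1 + X)*(X - 3*X²))
52*Q(-4 + 0)³ = 52*(3*(-4 + 0)*(1 - 4*(-4 + 0) + 3*(-4 + 0)²))³ = 52*(3*(-4)*(1 - 4*(-4) + 3*(-4)²))³ = 52*(3*(-4)*(1 + 16 + 3*16))³ = 52*(3*(-4)*(1 + 16 + 48))³ = 52*(3*(-4)*65)³ = 52*(-780)³ = 52*(-474552000) = -24676704000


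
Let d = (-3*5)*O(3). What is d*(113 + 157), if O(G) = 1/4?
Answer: -2025/2 ≈ -1012.5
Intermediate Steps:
O(G) = 1/4
d = -15/4 (d = -3*5*(1/4) = -15*1/4 = -15/4 ≈ -3.7500)
d*(113 + 157) = -15*(113 + 157)/4 = -15/4*270 = -2025/2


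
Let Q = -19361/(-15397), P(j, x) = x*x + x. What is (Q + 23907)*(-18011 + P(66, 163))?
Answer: 3210334752240/15397 ≈ 2.0850e+8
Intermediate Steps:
P(j, x) = x + x**2 (P(j, x) = x**2 + x = x + x**2)
Q = 19361/15397 (Q = -19361*(-1/15397) = 19361/15397 ≈ 1.2575)
(Q + 23907)*(-18011 + P(66, 163)) = (19361/15397 + 23907)*(-18011 + 163*(1 + 163)) = 368115440*(-18011 + 163*164)/15397 = 368115440*(-18011 + 26732)/15397 = (368115440/15397)*8721 = 3210334752240/15397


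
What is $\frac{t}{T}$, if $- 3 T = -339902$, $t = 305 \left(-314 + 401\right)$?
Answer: $\frac{79605}{339902} \approx 0.2342$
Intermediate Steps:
$t = 26535$ ($t = 305 \cdot 87 = 26535$)
$T = \frac{339902}{3}$ ($T = \left(- \frac{1}{3}\right) \left(-339902\right) = \frac{339902}{3} \approx 1.133 \cdot 10^{5}$)
$\frac{t}{T} = \frac{26535}{\frac{339902}{3}} = 26535 \cdot \frac{3}{339902} = \frac{79605}{339902}$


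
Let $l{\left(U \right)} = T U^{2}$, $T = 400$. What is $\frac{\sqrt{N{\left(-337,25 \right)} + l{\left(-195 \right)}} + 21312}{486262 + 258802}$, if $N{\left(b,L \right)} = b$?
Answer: $\frac{2664}{93133} + \frac{\sqrt{15209663}}{745064} \approx 0.033839$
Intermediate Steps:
$l{\left(U \right)} = 400 U^{2}$
$\frac{\sqrt{N{\left(-337,25 \right)} + l{\left(-195 \right)}} + 21312}{486262 + 258802} = \frac{\sqrt{-337 + 400 \left(-195\right)^{2}} + 21312}{486262 + 258802} = \frac{\sqrt{-337 + 400 \cdot 38025} + 21312}{745064} = \left(\sqrt{-337 + 15210000} + 21312\right) \frac{1}{745064} = \left(\sqrt{15209663} + 21312\right) \frac{1}{745064} = \left(21312 + \sqrt{15209663}\right) \frac{1}{745064} = \frac{2664}{93133} + \frac{\sqrt{15209663}}{745064}$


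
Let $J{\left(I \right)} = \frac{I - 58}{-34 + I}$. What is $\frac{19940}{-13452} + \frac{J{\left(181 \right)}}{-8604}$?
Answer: $- \frac{700597981}{472609116} \approx -1.4824$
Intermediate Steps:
$J{\left(I \right)} = \frac{-58 + I}{-34 + I}$
$\frac{19940}{-13452} + \frac{J{\left(181 \right)}}{-8604} = \frac{19940}{-13452} + \frac{\frac{1}{-34 + 181} \left(-58 + 181\right)}{-8604} = 19940 \left(- \frac{1}{13452}\right) + \frac{1}{147} \cdot 123 \left(- \frac{1}{8604}\right) = - \frac{4985}{3363} + \frac{1}{147} \cdot 123 \left(- \frac{1}{8604}\right) = - \frac{4985}{3363} + \frac{41}{49} \left(- \frac{1}{8604}\right) = - \frac{4985}{3363} - \frac{41}{421596} = - \frac{700597981}{472609116}$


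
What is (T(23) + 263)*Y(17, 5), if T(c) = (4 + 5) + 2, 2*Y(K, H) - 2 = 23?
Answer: 3425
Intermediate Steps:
Y(K, H) = 25/2 (Y(K, H) = 1 + (½)*23 = 1 + 23/2 = 25/2)
T(c) = 11 (T(c) = 9 + 2 = 11)
(T(23) + 263)*Y(17, 5) = (11 + 263)*(25/2) = 274*(25/2) = 3425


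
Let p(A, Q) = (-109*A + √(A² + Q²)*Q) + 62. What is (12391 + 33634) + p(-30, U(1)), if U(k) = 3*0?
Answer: 49357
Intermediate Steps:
U(k) = 0
p(A, Q) = 62 - 109*A + Q*√(A² + Q²) (p(A, Q) = (-109*A + Q*√(A² + Q²)) + 62 = 62 - 109*A + Q*√(A² + Q²))
(12391 + 33634) + p(-30, U(1)) = (12391 + 33634) + (62 - 109*(-30) + 0*√((-30)² + 0²)) = 46025 + (62 + 3270 + 0*√(900 + 0)) = 46025 + (62 + 3270 + 0*√900) = 46025 + (62 + 3270 + 0*30) = 46025 + (62 + 3270 + 0) = 46025 + 3332 = 49357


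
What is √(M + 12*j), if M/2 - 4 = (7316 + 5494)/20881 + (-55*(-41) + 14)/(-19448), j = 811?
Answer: √2048989223668747789/14503346 ≈ 98.697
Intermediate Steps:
M = 260874949/29006692 (M = 8 + 2*((7316 + 5494)/20881 + (-55*(-41) + 14)/(-19448)) = 8 + 2*(12810*(1/20881) + (2255 + 14)*(-1/19448)) = 8 + 2*(1830/2983 + 2269*(-1/19448)) = 8 + 2*(1830/2983 - 2269/19448) = 8 + 2*(28821413/58013384) = 8 + 28821413/29006692 = 260874949/29006692 ≈ 8.9936)
√(M + 12*j) = √(260874949/29006692 + 12*811) = √(260874949/29006692 + 9732) = √(282554001493/29006692) = √2048989223668747789/14503346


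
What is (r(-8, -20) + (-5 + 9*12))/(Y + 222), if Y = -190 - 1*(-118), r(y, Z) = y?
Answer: 19/30 ≈ 0.63333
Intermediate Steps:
Y = -72 (Y = -190 + 118 = -72)
(r(-8, -20) + (-5 + 9*12))/(Y + 222) = (-8 + (-5 + 9*12))/(-72 + 222) = (-8 + (-5 + 108))/150 = (-8 + 103)*(1/150) = 95*(1/150) = 19/30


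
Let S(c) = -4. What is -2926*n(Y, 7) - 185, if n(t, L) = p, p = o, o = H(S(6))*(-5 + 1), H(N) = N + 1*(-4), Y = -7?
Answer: -93817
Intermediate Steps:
H(N) = -4 + N (H(N) = N - 4 = -4 + N)
o = 32 (o = (-4 - 4)*(-5 + 1) = -8*(-4) = 32)
p = 32
n(t, L) = 32
-2926*n(Y, 7) - 185 = -2926*32 - 185 = -418*224 - 185 = -93632 - 185 = -93817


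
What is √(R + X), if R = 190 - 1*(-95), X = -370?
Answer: I*√85 ≈ 9.2195*I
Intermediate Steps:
R = 285 (R = 190 + 95 = 285)
√(R + X) = √(285 - 370) = √(-85) = I*√85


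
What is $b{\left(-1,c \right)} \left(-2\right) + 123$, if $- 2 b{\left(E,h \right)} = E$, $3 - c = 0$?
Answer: $122$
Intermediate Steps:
$c = 3$ ($c = 3 - 0 = 3 + 0 = 3$)
$b{\left(E,h \right)} = - \frac{E}{2}$
$b{\left(-1,c \right)} \left(-2\right) + 123 = \left(- \frac{1}{2}\right) \left(-1\right) \left(-2\right) + 123 = \frac{1}{2} \left(-2\right) + 123 = -1 + 123 = 122$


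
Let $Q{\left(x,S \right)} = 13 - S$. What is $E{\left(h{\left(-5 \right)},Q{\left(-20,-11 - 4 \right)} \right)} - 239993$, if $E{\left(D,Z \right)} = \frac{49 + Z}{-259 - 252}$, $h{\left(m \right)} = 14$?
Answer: $- \frac{17519500}{73} \approx -2.3999 \cdot 10^{5}$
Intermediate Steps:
$E{\left(D,Z \right)} = - \frac{7}{73} - \frac{Z}{511}$ ($E{\left(D,Z \right)} = \frac{49 + Z}{-511} = \left(49 + Z\right) \left(- \frac{1}{511}\right) = - \frac{7}{73} - \frac{Z}{511}$)
$E{\left(h{\left(-5 \right)},Q{\left(-20,-11 - 4 \right)} \right)} - 239993 = \left(- \frac{7}{73} - \frac{13 - \left(-11 - 4\right)}{511}\right) - 239993 = \left(- \frac{7}{73} - \frac{13 - -15}{511}\right) - 239993 = \left(- \frac{7}{73} - \frac{13 + 15}{511}\right) - 239993 = \left(- \frac{7}{73} - \frac{4}{73}\right) - 239993 = - \frac{11}{73} - 239993 = - \frac{17519500}{73}$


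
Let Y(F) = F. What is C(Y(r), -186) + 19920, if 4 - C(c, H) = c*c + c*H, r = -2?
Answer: 19548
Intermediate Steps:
C(c, H) = 4 - c² - H*c (C(c, H) = 4 - (c*c + c*H) = 4 - (c² + H*c) = 4 + (-c² - H*c) = 4 - c² - H*c)
C(Y(r), -186) + 19920 = (4 - 1*(-2)² - 1*(-186)*(-2)) + 19920 = (4 - 1*4 - 372) + 19920 = (4 - 4 - 372) + 19920 = -372 + 19920 = 19548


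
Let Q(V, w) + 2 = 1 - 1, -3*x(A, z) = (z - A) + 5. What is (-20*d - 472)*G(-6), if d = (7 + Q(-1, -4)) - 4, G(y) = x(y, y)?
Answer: 820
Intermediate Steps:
x(A, z) = -5/3 - z/3 + A/3 (x(A, z) = -((z - A) + 5)/3 = -(5 + z - A)/3 = -5/3 - z/3 + A/3)
G(y) = -5/3 (G(y) = -5/3 - y/3 + y/3 = -5/3)
Q(V, w) = -2 (Q(V, w) = -2 + (1 - 1) = -2 + 0 = -2)
d = 1 (d = (7 - 2) - 4 = 5 - 4 = 1)
(-20*d - 472)*G(-6) = (-20*1 - 472)*(-5/3) = (-20 - 472)*(-5/3) = -492*(-5/3) = 820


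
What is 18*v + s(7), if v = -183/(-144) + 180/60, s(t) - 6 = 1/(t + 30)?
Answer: 24539/296 ≈ 82.902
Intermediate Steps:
s(t) = 6 + 1/(30 + t) (s(t) = 6 + 1/(t + 30) = 6 + 1/(30 + t))
v = 205/48 (v = -183*(-1/144) + 180*(1/60) = 61/48 + 3 = 205/48 ≈ 4.2708)
18*v + s(7) = 18*(205/48) + (181 + 6*7)/(30 + 7) = 615/8 + (181 + 42)/37 = 615/8 + (1/37)*223 = 615/8 + 223/37 = 24539/296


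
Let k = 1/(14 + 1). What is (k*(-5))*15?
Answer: -5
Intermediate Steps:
k = 1/15 ≈ 0.066667
(k*(-5))*15 = ((1/15)*(-5))*15 = -⅓*15 = -5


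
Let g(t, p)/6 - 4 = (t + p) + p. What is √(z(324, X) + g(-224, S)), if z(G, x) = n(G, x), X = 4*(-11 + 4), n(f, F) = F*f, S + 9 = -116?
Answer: 2*I*√2973 ≈ 109.05*I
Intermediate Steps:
S = -125 (S = -9 - 116 = -125)
X = -28 (X = 4*(-7) = -28)
g(t, p) = 24 + 6*t + 12*p (g(t, p) = 24 + 6*((t + p) + p) = 24 + 6*((p + t) + p) = 24 + 6*(t + 2*p) = 24 + (6*t + 12*p) = 24 + 6*t + 12*p)
z(G, x) = G*x (z(G, x) = x*G = G*x)
√(z(324, X) + g(-224, S)) = √(324*(-28) + (24 + 6*(-224) + 12*(-125))) = √(-9072 + (24 - 1344 - 1500)) = √(-9072 - 2820) = √(-11892) = 2*I*√2973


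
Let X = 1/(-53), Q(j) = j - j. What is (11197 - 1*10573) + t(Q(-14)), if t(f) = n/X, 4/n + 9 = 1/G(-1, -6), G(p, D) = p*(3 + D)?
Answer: 8430/13 ≈ 648.46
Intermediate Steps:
Q(j) = 0
X = -1/53 ≈ -0.018868
n = -6/13 (n = 4/(-9 + 1/(-(3 - 6))) = 4/(-9 + 1/(-1*(-3))) = 4/(-9 + 1/3) = 4/(-9 + ⅓) = 4/(-26/3) = 4*(-3/26) = -6/13 ≈ -0.46154)
t(f) = 318/13 (t(f) = -6/(13*(-1/53)) = -6/13*(-53) = 318/13)
(11197 - 1*10573) + t(Q(-14)) = (11197 - 1*10573) + 318/13 = (11197 - 10573) + 318/13 = 624 + 318/13 = 8430/13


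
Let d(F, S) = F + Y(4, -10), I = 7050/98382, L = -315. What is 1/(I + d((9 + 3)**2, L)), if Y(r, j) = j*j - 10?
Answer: 16397/3838073 ≈ 0.0042722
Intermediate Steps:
Y(r, j) = -10 + j**2 (Y(r, j) = j**2 - 10 = -10 + j**2)
I = 1175/16397 (I = 7050*(1/98382) = 1175/16397 ≈ 0.071659)
d(F, S) = 90 + F (d(F, S) = F + (-10 + (-10)**2) = F + (-10 + 100) = F + 90 = 90 + F)
1/(I + d((9 + 3)**2, L)) = 1/(1175/16397 + (90 + (9 + 3)**2)) = 1/(1175/16397 + (90 + 12**2)) = 1/(1175/16397 + (90 + 144)) = 1/(1175/16397 + 234) = 1/(3838073/16397) = 16397/3838073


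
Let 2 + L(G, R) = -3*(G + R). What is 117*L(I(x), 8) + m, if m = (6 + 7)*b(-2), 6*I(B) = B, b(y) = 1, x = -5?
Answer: -5473/2 ≈ -2736.5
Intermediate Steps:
I(B) = B/6
L(G, R) = -2 - 3*G - 3*R (L(G, R) = -2 - 3*(G + R) = -2 + (-3*G - 3*R) = -2 - 3*G - 3*R)
m = 13 (m = (6 + 7)*1 = 13*1 = 13)
117*L(I(x), 8) + m = 117*(-2 - (-5)/2 - 3*8) + 13 = 117*(-2 - 3*(-5/6) - 24) + 13 = 117*(-2 + 5/2 - 24) + 13 = 117*(-47/2) + 13 = -5499/2 + 13 = -5473/2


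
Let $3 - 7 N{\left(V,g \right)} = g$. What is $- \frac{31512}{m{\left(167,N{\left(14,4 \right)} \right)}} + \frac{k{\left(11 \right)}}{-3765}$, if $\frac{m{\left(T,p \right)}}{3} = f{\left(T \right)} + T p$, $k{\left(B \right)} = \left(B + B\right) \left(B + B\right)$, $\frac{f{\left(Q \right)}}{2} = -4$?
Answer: $\frac{276724988}{839595} \approx 329.59$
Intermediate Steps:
$N{\left(V,g \right)} = \frac{3}{7} - \frac{g}{7}$
$f{\left(Q \right)} = -8$ ($f{\left(Q \right)} = 2 \left(-4\right) = -8$)
$k{\left(B \right)} = 4 B^{2}$ ($k{\left(B \right)} = 2 B 2 B = 4 B^{2}$)
$m{\left(T,p \right)} = -24 + 3 T p$ ($m{\left(T,p \right)} = 3 \left(-8 + T p\right) = -24 + 3 T p$)
$- \frac{31512}{m{\left(167,N{\left(14,4 \right)} \right)}} + \frac{k{\left(11 \right)}}{-3765} = - \frac{31512}{-24 + 3 \cdot 167 \left(\frac{3}{7} - \frac{4}{7}\right)} + \frac{4 \cdot 11^{2}}{-3765} = - \frac{31512}{-24 + 3 \cdot 167 \left(\frac{3}{7} - \frac{4}{7}\right)} + 4 \cdot 121 \left(- \frac{1}{3765}\right) = - \frac{31512}{-24 + 3 \cdot 167 \left(- \frac{1}{7}\right)} + 484 \left(- \frac{1}{3765}\right) = - \frac{31512}{-24 - \frac{501}{7}} - \frac{484}{3765} = - \frac{31512}{- \frac{669}{7}} - \frac{484}{3765} = \left(-31512\right) \left(- \frac{7}{669}\right) - \frac{484}{3765} = \frac{73528}{223} - \frac{484}{3765} = \frac{276724988}{839595}$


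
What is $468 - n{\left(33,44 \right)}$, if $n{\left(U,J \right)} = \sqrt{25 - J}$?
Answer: $468 - i \sqrt{19} \approx 468.0 - 4.3589 i$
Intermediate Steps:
$468 - n{\left(33,44 \right)} = 468 - \sqrt{25 - 44} = 468 - \sqrt{-19} = 468 - i \sqrt{19}$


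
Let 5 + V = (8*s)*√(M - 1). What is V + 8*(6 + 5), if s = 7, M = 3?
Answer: 83 + 56*√2 ≈ 162.20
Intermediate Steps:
V = -5 + 56*√2 (V = -5 + (8*7)*√(3 - 1) = -5 + 56*√2 ≈ 74.196)
V + 8*(6 + 5) = (-5 + 56*√2) + 8*(6 + 5) = (-5 + 56*√2) + 8*11 = (-5 + 56*√2) + 88 = 83 + 56*√2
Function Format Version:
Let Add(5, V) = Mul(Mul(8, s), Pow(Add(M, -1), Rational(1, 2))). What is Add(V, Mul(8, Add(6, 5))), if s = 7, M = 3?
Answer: Add(83, Mul(56, Pow(2, Rational(1, 2)))) ≈ 162.20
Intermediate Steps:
V = Add(-5, Mul(56, Pow(2, Rational(1, 2)))) (V = Add(-5, Mul(Mul(8, 7), Pow(Add(3, -1), Rational(1, 2)))) = Add(-5, Mul(56, Pow(2, Rational(1, 2)))) ≈ 74.196)
Add(V, Mul(8, Add(6, 5))) = Add(Add(-5, Mul(56, Pow(2, Rational(1, 2)))), Mul(8, Add(6, 5))) = Add(Add(-5, Mul(56, Pow(2, Rational(1, 2)))), Mul(8, 11)) = Add(Add(-5, Mul(56, Pow(2, Rational(1, 2)))), 88) = Add(83, Mul(56, Pow(2, Rational(1, 2))))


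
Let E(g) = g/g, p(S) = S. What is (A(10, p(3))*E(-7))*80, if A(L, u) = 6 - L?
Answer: -320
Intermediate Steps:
E(g) = 1
(A(10, p(3))*E(-7))*80 = ((6 - 1*10)*1)*80 = ((6 - 10)*1)*80 = -4*1*80 = -4*80 = -320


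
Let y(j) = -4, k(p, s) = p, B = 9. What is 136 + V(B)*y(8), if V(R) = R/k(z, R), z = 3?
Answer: 124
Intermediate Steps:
V(R) = R/3
136 + V(B)*y(8) = 136 + ((⅓)*9)*(-4) = 136 + 3*(-4) = 136 - 12 = 124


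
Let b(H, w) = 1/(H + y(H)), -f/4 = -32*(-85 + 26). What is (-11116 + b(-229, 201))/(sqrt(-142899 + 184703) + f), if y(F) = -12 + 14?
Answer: 4764052704/3234233575 + 2523333*sqrt(10451)/6468467150 ≈ 1.5129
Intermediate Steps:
f = -7552 (f = -(-128)*(-85 + 26) = -(-128)*(-59) = -4*1888 = -7552)
y(F) = 2
b(H, w) = 1/(2 + H) (b(H, w) = 1/(H + 2) = 1/(2 + H))
(-11116 + b(-229, 201))/(sqrt(-142899 + 184703) + f) = (-11116 + 1/(2 - 229))/(sqrt(-142899 + 184703) - 7552) = (-11116 + 1/(-227))/(sqrt(41804) - 7552) = (-11116 - 1/227)/(2*sqrt(10451) - 7552) = -2523333/(227*(-7552 + 2*sqrt(10451)))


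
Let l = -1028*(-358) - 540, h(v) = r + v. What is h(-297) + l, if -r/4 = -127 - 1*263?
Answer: 368747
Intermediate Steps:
r = 1560 (r = -4*(-127 - 1*263) = -4*(-127 - 263) = -4*(-390) = 1560)
h(v) = 1560 + v
l = 367484 (l = 368024 - 540 = 367484)
h(-297) + l = (1560 - 297) + 367484 = 1263 + 367484 = 368747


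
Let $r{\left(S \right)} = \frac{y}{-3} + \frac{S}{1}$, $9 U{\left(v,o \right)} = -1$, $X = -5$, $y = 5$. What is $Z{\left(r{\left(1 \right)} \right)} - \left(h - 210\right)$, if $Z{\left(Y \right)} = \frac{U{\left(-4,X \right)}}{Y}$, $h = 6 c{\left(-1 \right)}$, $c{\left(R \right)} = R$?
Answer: $\frac{1297}{6} \approx 216.17$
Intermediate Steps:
$U{\left(v,o \right)} = - \frac{1}{9}$ ($U{\left(v,o \right)} = \frac{1}{9} \left(-1\right) = - \frac{1}{9}$)
$h = -6$ ($h = 6 \left(-1\right) = -6$)
$r{\left(S \right)} = - \frac{5}{3} + S$ ($r{\left(S \right)} = \frac{5}{-3} + \frac{S}{1} = 5 \left(- \frac{1}{3}\right) + S 1 = - \frac{5}{3} + S$)
$Z{\left(Y \right)} = - \frac{1}{9 Y}$
$Z{\left(r{\left(1 \right)} \right)} - \left(h - 210\right) = - \frac{1}{9 \left(- \frac{5}{3} + 1\right)} - \left(-6 - 210\right) = - \frac{1}{9 \left(- \frac{2}{3}\right)} - \left(-6 - 210\right) = \left(- \frac{1}{9}\right) \left(- \frac{3}{2}\right) - -216 = \frac{1}{6} + 216 = \frac{1297}{6}$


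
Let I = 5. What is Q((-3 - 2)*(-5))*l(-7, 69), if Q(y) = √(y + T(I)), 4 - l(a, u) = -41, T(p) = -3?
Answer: 45*√22 ≈ 211.07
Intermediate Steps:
l(a, u) = 45 (l(a, u) = 4 - 1*(-41) = 4 + 41 = 45)
Q(y) = √(-3 + y) (Q(y) = √(y - 3) = √(-3 + y))
Q((-3 - 2)*(-5))*l(-7, 69) = √(-3 + (-3 - 2)*(-5))*45 = √(-3 - 5*(-5))*45 = √(-3 + 25)*45 = √22*45 = 45*√22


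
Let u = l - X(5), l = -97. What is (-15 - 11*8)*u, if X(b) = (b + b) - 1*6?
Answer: 10403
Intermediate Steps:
X(b) = -6 + 2*b (X(b) = 2*b - 6 = -6 + 2*b)
u = -101 (u = -97 - (-6 + 2*5) = -97 - (-6 + 10) = -97 - 1*4 = -97 - 4 = -101)
(-15 - 11*8)*u = (-15 - 11*8)*(-101) = (-15 - 88)*(-101) = -103*(-101) = 10403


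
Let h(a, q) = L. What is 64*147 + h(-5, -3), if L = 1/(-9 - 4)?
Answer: 122303/13 ≈ 9407.9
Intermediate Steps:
L = -1/13 (L = 1/(-13) = -1/13 ≈ -0.076923)
h(a, q) = -1/13
64*147 + h(-5, -3) = 64*147 - 1/13 = 9408 - 1/13 = 122303/13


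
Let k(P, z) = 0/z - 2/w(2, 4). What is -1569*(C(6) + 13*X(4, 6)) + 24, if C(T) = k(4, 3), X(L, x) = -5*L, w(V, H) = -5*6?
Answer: 2039297/5 ≈ 4.0786e+5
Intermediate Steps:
w(V, H) = -30
k(P, z) = 1/15 (k(P, z) = 0/z - 2/(-30) = 0 - 2*(-1/30) = 0 + 1/15 = 1/15)
C(T) = 1/15
-1569*(C(6) + 13*X(4, 6)) + 24 = -1569*(1/15 + 13*(-5*4)) + 24 = -1569*(1/15 + 13*(-20)) + 24 = -1569*(1/15 - 260) + 24 = -1569*(-3899/15) + 24 = 2039177/5 + 24 = 2039297/5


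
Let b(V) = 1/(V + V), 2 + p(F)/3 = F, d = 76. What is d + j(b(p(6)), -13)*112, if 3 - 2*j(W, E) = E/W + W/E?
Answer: 690931/39 ≈ 17716.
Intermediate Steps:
p(F) = -6 + 3*F
b(V) = 1/(2*V)
j(W, E) = 3/2 - E/(2*W) - W/(2*E) (j(W, E) = 3/2 - (E/W + W/E)/2 = 3/2 + (-E/(2*W) - W/(2*E)) = 3/2 - E/(2*W) - W/(2*E))
d + j(b(p(6)), -13)*112 = 76 + (3/2 - ½*(-13)/1/(2*(-6 + 3*6)) - ½*1/(2*(-6 + 3*6))/(-13))*112 = 76 + (3/2 - ½*(-13)/1/(2*(-6 + 18)) - ½*1/(2*(-6 + 18))*(-1/13))*112 = 76 + (3/2 - ½*(-13)/(½)/12 - ½*(½)/12*(-1/13))*112 = 76 + (3/2 - ½*(-13)/(½)*(1/12) - ½*(½)*(1/12)*(-1/13))*112 = 76 + (3/2 - ½*(-13)/1/24 - ½*1/24*(-1/13))*112 = 76 + (3/2 - ½*(-13)*24 + 1/624)*112 = 76 + (3/2 + 156 + 1/624)*112 = 76 + (98281/624)*112 = 76 + 687967/39 = 690931/39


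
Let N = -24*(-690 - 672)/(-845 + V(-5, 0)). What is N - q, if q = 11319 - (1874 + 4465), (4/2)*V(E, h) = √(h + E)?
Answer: -318530852/63469 - 7264*I*√5/317345 ≈ -5018.7 - 0.051183*I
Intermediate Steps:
V(E, h) = √(E + h)/2 (V(E, h) = √(h + E)/2 = √(E + h)/2)
N = 32688/(-845 + I*√5/2) (N = -24*(-690 - 672)/(-845 + √(-5 + 0)/2) = -(-32688)/(-845 + √(-5)/2) = -(-32688)/(-845 + (I*√5)/2) = -(-32688)/(-845 + I*√5/2) = 32688/(-845 + I*√5/2) ≈ -38.684 - 0.051183*I)
q = 4980 (q = 11319 - 1*6339 = 11319 - 6339 = 4980)
N - q = (-2455232/63469 - 7264*I*√5/317345) - 1*4980 = (-2455232/63469 - 7264*I*√5/317345) - 4980 = -318530852/63469 - 7264*I*√5/317345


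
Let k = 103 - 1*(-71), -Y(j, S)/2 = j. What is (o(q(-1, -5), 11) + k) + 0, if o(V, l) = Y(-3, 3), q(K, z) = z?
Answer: 180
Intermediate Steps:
Y(j, S) = -2*j
o(V, l) = 6 (o(V, l) = -2*(-3) = 6)
k = 174 (k = 103 + 71 = 174)
(o(q(-1, -5), 11) + k) + 0 = (6 + 174) + 0 = 180 + 0 = 180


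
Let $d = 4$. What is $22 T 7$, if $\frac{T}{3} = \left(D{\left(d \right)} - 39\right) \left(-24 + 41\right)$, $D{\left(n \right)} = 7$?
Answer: $-251328$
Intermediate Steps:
$T = -1632$ ($T = 3 \left(7 - 39\right) \left(-24 + 41\right) = 3 \left(\left(-32\right) 17\right) = 3 \left(-544\right) = -1632$)
$22 T 7 = 22 \left(-1632\right) 7 = \left(-35904\right) 7 = -251328$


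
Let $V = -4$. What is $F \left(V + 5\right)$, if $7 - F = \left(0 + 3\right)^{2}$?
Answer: $-2$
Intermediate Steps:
$F = -2$ ($F = 7 - \left(0 + 3\right)^{2} = 7 - 3^{2} = 7 - 9 = -2$)
$F \left(V + 5\right) = - 2 \left(-4 + 5\right) = \left(-2\right) 1 = -2$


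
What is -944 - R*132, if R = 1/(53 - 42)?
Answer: -956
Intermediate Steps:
R = 1/11 ≈ 0.090909
-944 - R*132 = -944 - 132/11 = -944 - 1*12 = -944 - 12 = -956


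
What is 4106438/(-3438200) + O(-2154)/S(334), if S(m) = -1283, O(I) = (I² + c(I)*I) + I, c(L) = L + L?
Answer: -23927338665377/2205605300 ≈ -10848.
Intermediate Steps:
c(L) = 2*L
O(I) = I + 3*I² (O(I) = (I² + (2*I)*I) + I = (I² + 2*I²) + I = 3*I² + I = I + 3*I²)
4106438/(-3438200) + O(-2154)/S(334) = 4106438/(-3438200) - 2154*(1 + 3*(-2154))/(-1283) = 4106438*(-1/3438200) - 2154*(1 - 6462)*(-1/1283) = -2053219/1719100 - 2154*(-6461)*(-1/1283) = -2053219/1719100 + 13916994*(-1/1283) = -2053219/1719100 - 13916994/1283 = -23927338665377/2205605300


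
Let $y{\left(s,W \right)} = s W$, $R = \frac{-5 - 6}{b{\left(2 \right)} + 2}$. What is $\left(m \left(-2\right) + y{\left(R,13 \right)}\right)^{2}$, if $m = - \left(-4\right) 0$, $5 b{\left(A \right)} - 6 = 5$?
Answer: $\frac{511225}{441} \approx 1159.2$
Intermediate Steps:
$b{\left(A \right)} = \frac{11}{5}$ ($b{\left(A \right)} = \frac{6}{5} + \frac{1}{5} \cdot 5 = \frac{6}{5} + 1 = \frac{11}{5}$)
$m = 0$ ($m = \left(-1\right) 0 = 0$)
$R = - \frac{55}{21}$ ($R = \frac{-5 - 6}{\frac{11}{5} + 2} = - \frac{11}{\frac{21}{5}} = \left(-11\right) \frac{5}{21} = - \frac{55}{21} \approx -2.619$)
$y{\left(s,W \right)} = W s$
$\left(m \left(-2\right) + y{\left(R,13 \right)}\right)^{2} = \left(0 \left(-2\right) + 13 \left(- \frac{55}{21}\right)\right)^{2} = \left(0 - \frac{715}{21}\right)^{2} = \left(- \frac{715}{21}\right)^{2} = \frac{511225}{441}$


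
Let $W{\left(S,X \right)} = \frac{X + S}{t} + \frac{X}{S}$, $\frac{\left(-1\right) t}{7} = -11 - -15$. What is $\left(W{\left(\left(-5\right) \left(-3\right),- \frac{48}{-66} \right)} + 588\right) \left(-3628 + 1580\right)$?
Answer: $- \frac{1389664768}{1155} \approx -1.2032 \cdot 10^{6}$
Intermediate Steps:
$t = -28$ ($t = - 7 \left(-11 - -15\right) = - 7 \left(-11 + 15\right) = \left(-7\right) 4 = -28$)
$W{\left(S,X \right)} = - \frac{S}{28} - \frac{X}{28} + \frac{X}{S}$ ($W{\left(S,X \right)} = \frac{X + S}{-28} + \frac{X}{S} = \left(S + X\right) \left(- \frac{1}{28}\right) + \frac{X}{S} = \left(- \frac{S}{28} - \frac{X}{28}\right) + \frac{X}{S} = - \frac{S}{28} - \frac{X}{28} + \frac{X}{S}$)
$\left(W{\left(\left(-5\right) \left(-3\right),- \frac{48}{-66} \right)} + 588\right) \left(-3628 + 1580\right) = \left(\frac{- \frac{48}{-66} - \frac{\left(-5\right) \left(-3\right) \left(\left(-5\right) \left(-3\right) - \frac{48}{-66}\right)}{28}}{\left(-5\right) \left(-3\right)} + 588\right) \left(-3628 + 1580\right) = \left(\frac{\left(-48\right) \left(- \frac{1}{66}\right) - \frac{15 \left(15 - - \frac{8}{11}\right)}{28}}{15} + 588\right) \left(-2048\right) = \left(\frac{\frac{8}{11} - \frac{15 \left(15 + \frac{8}{11}\right)}{28}}{15} + 588\right) \left(-2048\right) = \left(\frac{\frac{8}{11} - \frac{15}{28} \cdot \frac{173}{11}}{15} + 588\right) \left(-2048\right) = \left(\frac{\frac{8}{11} - \frac{2595}{308}}{15} + 588\right) \left(-2048\right) = \left(\frac{1}{15} \left(- \frac{2371}{308}\right) + 588\right) \left(-2048\right) = \left(- \frac{2371}{4620} + 588\right) \left(-2048\right) = \frac{2714189}{4620} \left(-2048\right) = - \frac{1389664768}{1155}$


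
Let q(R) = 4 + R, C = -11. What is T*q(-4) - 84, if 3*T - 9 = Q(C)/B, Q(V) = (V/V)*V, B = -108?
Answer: -84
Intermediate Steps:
Q(V) = V (Q(V) = 1*V = V)
T = 983/324 (T = 3 + (-11/(-108))/3 = 3 + (-11*(-1/108))/3 = 3 + (1/3)*(11/108) = 3 + 11/324 = 983/324 ≈ 3.0340)
T*q(-4) - 84 = 983*(4 - 4)/324 - 84 = (983/324)*0 - 84 = 0 - 84 = -84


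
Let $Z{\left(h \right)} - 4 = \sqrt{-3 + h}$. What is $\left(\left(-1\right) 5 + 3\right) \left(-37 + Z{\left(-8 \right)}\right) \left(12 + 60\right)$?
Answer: $4752 - 144 i \sqrt{11} \approx 4752.0 - 477.59 i$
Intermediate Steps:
$Z{\left(h \right)} = 4 + \sqrt{-3 + h}$
$\left(\left(-1\right) 5 + 3\right) \left(-37 + Z{\left(-8 \right)}\right) \left(12 + 60\right) = \left(\left(-1\right) 5 + 3\right) \left(-37 + \left(4 + \sqrt{-3 - 8}\right)\right) \left(12 + 60\right) = \left(-5 + 3\right) \left(-37 + \left(4 + \sqrt{-11}\right)\right) 72 = - 2 \left(-37 + \left(4 + i \sqrt{11}\right)\right) 72 = - 2 \left(-33 + i \sqrt{11}\right) 72 = - 2 \left(-2376 + 72 i \sqrt{11}\right) = 4752 - 144 i \sqrt{11}$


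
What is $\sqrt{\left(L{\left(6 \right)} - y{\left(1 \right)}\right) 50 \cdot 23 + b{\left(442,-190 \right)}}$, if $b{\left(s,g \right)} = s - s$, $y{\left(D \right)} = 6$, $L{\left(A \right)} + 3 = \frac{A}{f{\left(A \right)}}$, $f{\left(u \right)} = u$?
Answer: $20 i \sqrt{23} \approx 95.917 i$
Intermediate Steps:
$L{\left(A \right)} = -2$ ($L{\left(A \right)} = -3 + \frac{A}{A} = -3 + 1 = -2$)
$b{\left(s,g \right)} = 0$
$\sqrt{\left(L{\left(6 \right)} - y{\left(1 \right)}\right) 50 \cdot 23 + b{\left(442,-190 \right)}} = \sqrt{\left(-2 - 6\right) 50 \cdot 23 + 0} = \sqrt{\left(-8\right) 50 \cdot 23 + 0} = \sqrt{\left(-400\right) 23 + 0} = \sqrt{-9200 + 0} = \sqrt{-9200} = 20 i \sqrt{23}$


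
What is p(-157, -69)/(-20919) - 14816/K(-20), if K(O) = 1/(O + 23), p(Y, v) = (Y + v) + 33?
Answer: -929807519/20919 ≈ -44448.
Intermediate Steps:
p(Y, v) = 33 + Y + v
K(O) = 1/(23 + O)
p(-157, -69)/(-20919) - 14816/K(-20) = (33 - 157 - 69)/(-20919) - 14816/(1/(23 - 20)) = -193*(-1/20919) - 14816/(1/3) = 193/20919 - 14816/⅓ = 193/20919 - 14816*3 = 193/20919 - 44448 = -929807519/20919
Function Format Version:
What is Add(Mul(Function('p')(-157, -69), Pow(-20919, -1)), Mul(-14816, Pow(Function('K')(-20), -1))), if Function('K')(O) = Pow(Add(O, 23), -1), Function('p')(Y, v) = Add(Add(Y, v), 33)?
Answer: Rational(-929807519, 20919) ≈ -44448.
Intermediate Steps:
Function('p')(Y, v) = Add(33, Y, v)
Function('K')(O) = Pow(Add(23, O), -1)
Add(Mul(Function('p')(-157, -69), Pow(-20919, -1)), Mul(-14816, Pow(Function('K')(-20), -1))) = Add(Mul(Add(33, -157, -69), Pow(-20919, -1)), Mul(-14816, Pow(Pow(Add(23, -20), -1), -1))) = Add(Mul(-193, Rational(-1, 20919)), Mul(-14816, Pow(Pow(3, -1), -1))) = Add(Rational(193, 20919), Mul(-14816, Pow(Rational(1, 3), -1))) = Add(Rational(193, 20919), Mul(-14816, 3)) = Add(Rational(193, 20919), -44448) = Rational(-929807519, 20919)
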